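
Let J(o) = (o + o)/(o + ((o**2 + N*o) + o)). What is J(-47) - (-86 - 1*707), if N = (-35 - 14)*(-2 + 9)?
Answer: 153841/194 ≈ 793.00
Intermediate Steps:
N = -343 (N = -49*7 = -343)
J(o) = 2*o/(o**2 - 341*o) (J(o) = (o + o)/(o + ((o**2 - 343*o) + o)) = (2*o)/(o + (o**2 - 342*o)) = (2*o)/(o**2 - 341*o) = 2*o/(o**2 - 341*o))
J(-47) - (-86 - 1*707) = 2/(-341 - 47) - (-86 - 1*707) = 2/(-388) - (-86 - 707) = 2*(-1/388) - 1*(-793) = -1/194 + 793 = 153841/194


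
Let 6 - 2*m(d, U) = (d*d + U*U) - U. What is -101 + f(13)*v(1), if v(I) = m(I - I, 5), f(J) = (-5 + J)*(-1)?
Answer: -45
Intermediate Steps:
f(J) = 5 - J
m(d, U) = 3 + U/2 - U²/2 - d²/2 (m(d, U) = 3 - ((d*d + U*U) - U)/2 = 3 - ((d² + U²) - U)/2 = 3 - ((U² + d²) - U)/2 = 3 - (U² + d² - U)/2 = 3 + (U/2 - U²/2 - d²/2) = 3 + U/2 - U²/2 - d²/2)
v(I) = -7 (v(I) = 3 + (½)*5 - ½*5² - (I - I)²/2 = 3 + 5/2 - ½*25 - ½*0² = 3 + 5/2 - 25/2 - ½*0 = 3 + 5/2 - 25/2 + 0 = -7)
-101 + f(13)*v(1) = -101 + (5 - 1*13)*(-7) = -101 + (5 - 13)*(-7) = -101 - 8*(-7) = -101 + 56 = -45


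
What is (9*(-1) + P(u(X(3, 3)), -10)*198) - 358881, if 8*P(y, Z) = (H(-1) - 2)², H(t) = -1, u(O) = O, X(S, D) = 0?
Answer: -1434669/4 ≈ -3.5867e+5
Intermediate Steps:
P(y, Z) = 9/8 (P(y, Z) = (-1 - 2)²/8 = (⅛)*(-3)² = (⅛)*9 = 9/8)
(9*(-1) + P(u(X(3, 3)), -10)*198) - 358881 = (9*(-1) + (9/8)*198) - 358881 = (-9 + 891/4) - 358881 = 855/4 - 358881 = -1434669/4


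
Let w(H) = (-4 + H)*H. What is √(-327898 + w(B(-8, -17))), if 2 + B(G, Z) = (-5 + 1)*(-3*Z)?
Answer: I*√284638 ≈ 533.51*I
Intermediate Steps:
B(G, Z) = -2 + 12*Z (B(G, Z) = -2 + (-5 + 1)*(-3*Z) = -2 - (-12)*Z = -2 + 12*Z)
w(H) = H*(-4 + H)
√(-327898 + w(B(-8, -17))) = √(-327898 + (-2 + 12*(-17))*(-4 + (-2 + 12*(-17)))) = √(-327898 + (-2 - 204)*(-4 + (-2 - 204))) = √(-327898 - 206*(-4 - 206)) = √(-327898 - 206*(-210)) = √(-327898 + 43260) = √(-284638) = I*√284638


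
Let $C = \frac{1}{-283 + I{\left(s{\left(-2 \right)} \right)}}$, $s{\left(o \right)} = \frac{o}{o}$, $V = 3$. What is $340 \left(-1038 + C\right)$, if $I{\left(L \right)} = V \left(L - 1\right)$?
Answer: $- \frac{99876700}{283} \approx -3.5292 \cdot 10^{5}$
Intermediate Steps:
$s{\left(o \right)} = 1$
$I{\left(L \right)} = -3 + 3 L$ ($I{\left(L \right)} = 3 \left(L - 1\right) = 3 \left(-1 + L\right) = -3 + 3 L$)
$C = - \frac{1}{283}$ ($C = \frac{1}{-283 + \left(-3 + 3 \cdot 1\right)} = \frac{1}{-283 + \left(-3 + 3\right)} = \frac{1}{-283 + 0} = \frac{1}{-283} = - \frac{1}{283} \approx -0.0035336$)
$340 \left(-1038 + C\right) = 340 \left(-1038 - \frac{1}{283}\right) = 340 \left(- \frac{293755}{283}\right) = - \frac{99876700}{283}$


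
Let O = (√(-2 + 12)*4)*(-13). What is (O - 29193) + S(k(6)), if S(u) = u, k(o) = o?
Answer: -29187 - 52*√10 ≈ -29351.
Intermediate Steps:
O = -52*√10 (O = (√10*4)*(-13) = (4*√10)*(-13) = -52*√10 ≈ -164.44)
(O - 29193) + S(k(6)) = (-52*√10 - 29193) + 6 = (-29193 - 52*√10) + 6 = -29187 - 52*√10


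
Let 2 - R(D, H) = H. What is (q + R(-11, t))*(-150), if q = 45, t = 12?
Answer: -5250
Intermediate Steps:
R(D, H) = 2 - H
(q + R(-11, t))*(-150) = (45 + (2 - 1*12))*(-150) = (45 + (2 - 12))*(-150) = (45 - 10)*(-150) = 35*(-150) = -5250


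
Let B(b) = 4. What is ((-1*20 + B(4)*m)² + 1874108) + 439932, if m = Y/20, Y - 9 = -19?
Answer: 2314524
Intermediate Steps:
Y = -10 (Y = 9 - 19 = -10)
m = -½ (m = -10/20 = -10*1/20 = -½ ≈ -0.50000)
((-1*20 + B(4)*m)² + 1874108) + 439932 = ((-1*20 + 4*(-½))² + 1874108) + 439932 = ((-20 - 2)² + 1874108) + 439932 = ((-22)² + 1874108) + 439932 = (484 + 1874108) + 439932 = 1874592 + 439932 = 2314524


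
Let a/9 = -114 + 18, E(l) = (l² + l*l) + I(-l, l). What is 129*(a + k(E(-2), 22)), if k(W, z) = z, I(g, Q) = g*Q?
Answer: -108618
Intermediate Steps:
I(g, Q) = Q*g
E(l) = l² (E(l) = (l² + l*l) + l*(-l) = (l² + l²) - l² = 2*l² - l² = l²)
a = -864 (a = 9*(-114 + 18) = 9*(-96) = -864)
129*(a + k(E(-2), 22)) = 129*(-864 + 22) = 129*(-842) = -108618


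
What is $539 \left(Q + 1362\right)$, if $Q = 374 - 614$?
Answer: $604758$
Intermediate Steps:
$Q = -240$ ($Q = 374 - 614 = -240$)
$539 \left(Q + 1362\right) = 539 \left(-240 + 1362\right) = 539 \cdot 1122 = 604758$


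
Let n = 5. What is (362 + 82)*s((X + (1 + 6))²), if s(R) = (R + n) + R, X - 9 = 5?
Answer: 393828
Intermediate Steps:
X = 14 (X = 9 + 5 = 14)
s(R) = 5 + 2*R (s(R) = (R + 5) + R = (5 + R) + R = 5 + 2*R)
(362 + 82)*s((X + (1 + 6))²) = (362 + 82)*(5 + 2*(14 + (1 + 6))²) = 444*(5 + 2*(14 + 7)²) = 444*(5 + 2*21²) = 444*(5 + 2*441) = 444*(5 + 882) = 444*887 = 393828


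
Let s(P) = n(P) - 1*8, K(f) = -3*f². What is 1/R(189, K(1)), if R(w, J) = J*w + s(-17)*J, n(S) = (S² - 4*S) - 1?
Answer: -1/1611 ≈ -0.00062073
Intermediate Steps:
n(S) = -1 + S² - 4*S
s(P) = -9 + P² - 4*P (s(P) = (-1 + P² - 4*P) - 1*8 = (-1 + P² - 4*P) - 8 = -9 + P² - 4*P)
R(w, J) = 348*J + J*w (R(w, J) = J*w + (-9 + (-17)² - 4*(-17))*J = J*w + (-9 + 289 + 68)*J = J*w + 348*J = 348*J + J*w)
1/R(189, K(1)) = 1/((-3*1²)*(348 + 189)) = 1/(-3*1*537) = 1/(-3*537) = 1/(-1611) = -1/1611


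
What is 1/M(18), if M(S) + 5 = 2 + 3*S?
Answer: 1/51 ≈ 0.019608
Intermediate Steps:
M(S) = -3 + 3*S (M(S) = -5 + (2 + 3*S) = -3 + 3*S)
1/M(18) = 1/(-3 + 3*18) = 1/(-3 + 54) = 1/51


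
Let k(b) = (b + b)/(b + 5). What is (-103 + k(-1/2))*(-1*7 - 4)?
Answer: 10219/9 ≈ 1135.4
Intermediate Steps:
k(b) = 2*b/(5 + b) (k(b) = (2*b)/(5 + b) = 2*b/(5 + b))
(-103 + k(-1/2))*(-1*7 - 4) = (-103 + 2*(-1/2)/(5 - 1/2))*(-1*7 - 4) = (-103 + 2*(-1*½)/(5 - 1*½))*(-7 - 4) = (-103 + 2*(-½)/(5 - ½))*(-11) = (-103 + 2*(-½)/(9/2))*(-11) = (-103 + 2*(-½)*(2/9))*(-11) = (-103 - 2/9)*(-11) = -929/9*(-11) = 10219/9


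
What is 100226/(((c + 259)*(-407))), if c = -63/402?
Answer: -1918612/2016685 ≈ -0.95137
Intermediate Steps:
c = -21/134 (c = -63*1/402 = -21/134 ≈ -0.15672)
100226/(((c + 259)*(-407))) = 100226/(((-21/134 + 259)*(-407))) = 100226/(((34685/134)*(-407))) = 100226/(-14116795/134) = 100226*(-134/14116795) = -1918612/2016685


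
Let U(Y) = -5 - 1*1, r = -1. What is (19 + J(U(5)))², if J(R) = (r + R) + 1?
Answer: 169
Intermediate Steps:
U(Y) = -6 (U(Y) = -5 - 1 = -6)
J(R) = R (J(R) = (-1 + R) + 1 = R)
(19 + J(U(5)))² = (19 - 6)² = 13² = 169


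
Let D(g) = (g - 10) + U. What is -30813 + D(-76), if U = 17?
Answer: -30882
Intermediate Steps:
D(g) = 7 + g (D(g) = (g - 10) + 17 = (-10 + g) + 17 = 7 + g)
-30813 + D(-76) = -30813 + (7 - 76) = -30813 - 69 = -30882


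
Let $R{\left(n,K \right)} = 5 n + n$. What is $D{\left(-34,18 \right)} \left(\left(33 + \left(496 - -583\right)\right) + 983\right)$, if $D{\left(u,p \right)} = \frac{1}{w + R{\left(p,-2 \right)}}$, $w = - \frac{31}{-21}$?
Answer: $\frac{43995}{2299} \approx 19.137$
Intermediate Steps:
$R{\left(n,K \right)} = 6 n$
$w = \frac{31}{21}$ ($w = \left(-31\right) \left(- \frac{1}{21}\right) = \frac{31}{21} \approx 1.4762$)
$D{\left(u,p \right)} = \frac{1}{\frac{31}{21} + 6 p}$
$D{\left(-34,18 \right)} \left(\left(33 + \left(496 - -583\right)\right) + 983\right) = \frac{21}{31 + 126 \cdot 18} \left(\left(33 + \left(496 - -583\right)\right) + 983\right) = \frac{21}{31 + 2268} \left(\left(33 + \left(496 + 583\right)\right) + 983\right) = \frac{21}{2299} \left(\left(33 + 1079\right) + 983\right) = 21 \cdot \frac{1}{2299} \left(1112 + 983\right) = \frac{21}{2299} \cdot 2095 = \frac{43995}{2299}$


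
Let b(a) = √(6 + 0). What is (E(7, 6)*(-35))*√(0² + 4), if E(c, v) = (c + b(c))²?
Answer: -3850 - 980*√6 ≈ -6250.5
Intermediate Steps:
b(a) = √6
E(c, v) = (c + √6)²
(E(7, 6)*(-35))*√(0² + 4) = ((7 + √6)²*(-35))*√(0² + 4) = (-35*(7 + √6)²)*√(0 + 4) = (-35*(7 + √6)²)*√4 = -35*(7 + √6)²*2 = -70*(7 + √6)²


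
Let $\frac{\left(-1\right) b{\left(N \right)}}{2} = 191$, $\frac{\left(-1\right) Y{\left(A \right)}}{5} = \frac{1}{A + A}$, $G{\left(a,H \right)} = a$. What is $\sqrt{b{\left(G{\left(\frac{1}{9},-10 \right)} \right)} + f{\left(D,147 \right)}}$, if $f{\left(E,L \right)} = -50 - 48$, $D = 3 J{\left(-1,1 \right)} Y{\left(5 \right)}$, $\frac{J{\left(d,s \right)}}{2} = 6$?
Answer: $4 i \sqrt{30} \approx 21.909 i$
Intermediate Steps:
$J{\left(d,s \right)} = 12$ ($J{\left(d,s \right)} = 2 \cdot 6 = 12$)
$Y{\left(A \right)} = - \frac{5}{2 A}$ ($Y{\left(A \right)} = - \frac{5}{A + A} = - \frac{5}{2 A}$)
$b{\left(N \right)} = -382$ ($b{\left(N \right)} = \left(-2\right) 191 = -382$)
$D = -18$ ($D = 3 \cdot 12 \left(- \frac{5}{2 \cdot 5}\right) = 36 \left(\left(- \frac{5}{2}\right) \frac{1}{5}\right) = 36 \left(- \frac{1}{2}\right) = -18$)
$f{\left(E,L \right)} = -98$
$\sqrt{b{\left(G{\left(\frac{1}{9},-10 \right)} \right)} + f{\left(D,147 \right)}} = \sqrt{-382 - 98} = \sqrt{-480} = 4 i \sqrt{30}$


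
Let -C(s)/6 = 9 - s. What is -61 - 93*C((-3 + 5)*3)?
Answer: 1613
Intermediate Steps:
C(s) = -54 + 6*s (C(s) = -6*(9 - s) = -54 + 6*s)
-61 - 93*C((-3 + 5)*3) = -61 - 93*(-54 + 6*((-3 + 5)*3)) = -61 - 93*(-54 + 6*(2*3)) = -61 - 93*(-54 + 6*6) = -61 - 93*(-54 + 36) = -61 - 93*(-18) = -61 + 1674 = 1613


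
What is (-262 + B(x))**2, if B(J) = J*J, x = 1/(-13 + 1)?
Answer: 1423326529/20736 ≈ 68640.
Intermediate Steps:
x = -1/12 (x = 1/(-12) = -1/12 ≈ -0.083333)
B(J) = J**2
(-262 + B(x))**2 = (-262 + (-1/12)**2)**2 = (-262 + 1/144)**2 = (-37727/144)**2 = 1423326529/20736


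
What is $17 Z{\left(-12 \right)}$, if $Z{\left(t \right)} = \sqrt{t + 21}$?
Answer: $51$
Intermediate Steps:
$Z{\left(t \right)} = \sqrt{21 + t}$
$17 Z{\left(-12 \right)} = 17 \sqrt{21 - 12} = 17 \sqrt{9} = 17 \cdot 3 = 51$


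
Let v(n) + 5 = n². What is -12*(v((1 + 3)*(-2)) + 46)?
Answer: -1260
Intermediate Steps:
v(n) = -5 + n²
-12*(v((1 + 3)*(-2)) + 46) = -12*((-5 + ((1 + 3)*(-2))²) + 46) = -12*((-5 + (4*(-2))²) + 46) = -12*((-5 + (-8)²) + 46) = -12*((-5 + 64) + 46) = -12*(59 + 46) = -12*105 = -1260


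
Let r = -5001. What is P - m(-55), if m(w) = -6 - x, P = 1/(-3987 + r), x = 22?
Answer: 251663/8988 ≈ 28.000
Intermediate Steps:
P = -1/8988 (P = 1/(-3987 - 5001) = 1/(-8988) = -1/8988 ≈ -0.00011126)
m(w) = -28 (m(w) = -6 - 1*22 = -6 - 22 = -28)
P - m(-55) = -1/8988 - 1*(-28) = -1/8988 + 28 = 251663/8988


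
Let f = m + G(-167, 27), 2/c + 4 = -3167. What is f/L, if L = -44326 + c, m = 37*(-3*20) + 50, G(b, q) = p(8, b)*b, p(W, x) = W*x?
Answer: -350303541/70278874 ≈ -4.9845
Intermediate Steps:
G(b, q) = 8*b² (G(b, q) = (8*b)*b = 8*b²)
c = -2/3171 (c = 2/(-4 - 3167) = 2/(-3171) = 2*(-1/3171) = -2/3171 ≈ -0.00063072)
m = -2170 (m = 37*(-60) + 50 = -2220 + 50 = -2170)
f = 220942 (f = -2170 + 8*(-167)² = -2170 + 8*27889 = -2170 + 223112 = 220942)
L = -140557748/3171 (L = -44326 - 2/3171 = -140557748/3171 ≈ -44326.)
f/L = 220942/(-140557748/3171) = 220942*(-3171/140557748) = -350303541/70278874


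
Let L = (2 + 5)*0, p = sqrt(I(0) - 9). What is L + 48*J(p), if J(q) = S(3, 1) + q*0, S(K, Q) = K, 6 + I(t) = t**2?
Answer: 144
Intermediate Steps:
I(t) = -6 + t**2
p = I*sqrt(15) (p = sqrt((-6 + 0**2) - 9) = sqrt((-6 + 0) - 9) = sqrt(-6 - 9) = sqrt(-15) = I*sqrt(15) ≈ 3.873*I)
L = 0 (L = 7*0 = 0)
J(q) = 3 (J(q) = 3 + q*0 = 3 + 0 = 3)
L + 48*J(p) = 0 + 48*3 = 0 + 144 = 144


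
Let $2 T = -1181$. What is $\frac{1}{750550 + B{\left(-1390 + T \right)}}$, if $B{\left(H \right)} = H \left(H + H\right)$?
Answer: $\frac{2}{17190621} \approx 1.1634 \cdot 10^{-7}$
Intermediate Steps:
$T = - \frac{1181}{2}$ ($T = \frac{1}{2} \left(-1181\right) = - \frac{1181}{2} \approx -590.5$)
$B{\left(H \right)} = 2 H^{2}$ ($B{\left(H \right)} = H 2 H = 2 H^{2}$)
$\frac{1}{750550 + B{\left(-1390 + T \right)}} = \frac{1}{750550 + 2 \left(-1390 - \frac{1181}{2}\right)^{2}} = \frac{1}{750550 + 2 \left(- \frac{3961}{2}\right)^{2}} = \frac{1}{750550 + 2 \cdot \frac{15689521}{4}} = \frac{1}{750550 + \frac{15689521}{2}} = \frac{1}{\frac{17190621}{2}} = \frac{2}{17190621}$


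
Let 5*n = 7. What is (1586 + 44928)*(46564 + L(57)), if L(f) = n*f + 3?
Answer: 10848646276/5 ≈ 2.1697e+9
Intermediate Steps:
n = 7/5 (n = (⅕)*7 = 7/5 ≈ 1.4000)
L(f) = 3 + 7*f/5 (L(f) = 7*f/5 + 3 = 3 + 7*f/5)
(1586 + 44928)*(46564 + L(57)) = (1586 + 44928)*(46564 + (3 + (7/5)*57)) = 46514*(46564 + (3 + 399/5)) = 46514*(46564 + 414/5) = 46514*(233234/5) = 10848646276/5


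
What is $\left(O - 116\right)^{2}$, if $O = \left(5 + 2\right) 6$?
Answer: $5476$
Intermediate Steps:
$O = 42$ ($O = 7 \cdot 6 = 42$)
$\left(O - 116\right)^{2} = \left(42 - 116\right)^{2} = \left(-74\right)^{2} = 5476$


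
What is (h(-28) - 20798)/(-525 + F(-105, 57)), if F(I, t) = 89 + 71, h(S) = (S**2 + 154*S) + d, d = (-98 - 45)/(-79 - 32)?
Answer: 2700043/40515 ≈ 66.643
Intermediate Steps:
d = 143/111 (d = -143/(-111) = -143*(-1/111) = 143/111 ≈ 1.2883)
h(S) = 143/111 + S**2 + 154*S (h(S) = (S**2 + 154*S) + 143/111 = 143/111 + S**2 + 154*S)
F(I, t) = 160
(h(-28) - 20798)/(-525 + F(-105, 57)) = ((143/111 + (-28)**2 + 154*(-28)) - 20798)/(-525 + 160) = ((143/111 + 784 - 4312) - 20798)/(-365) = (-391465/111 - 20798)*(-1/365) = -2700043/111*(-1/365) = 2700043/40515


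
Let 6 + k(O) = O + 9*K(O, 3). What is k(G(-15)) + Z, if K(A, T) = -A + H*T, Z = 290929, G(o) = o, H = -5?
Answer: 290908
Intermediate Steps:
K(A, T) = -A - 5*T
k(O) = -141 - 8*O (k(O) = -6 + (O + 9*(-O - 5*3)) = -6 + (O + 9*(-O - 15)) = -6 + (O + 9*(-15 - O)) = -6 + (O + (-135 - 9*O)) = -6 + (-135 - 8*O) = -141 - 8*O)
k(G(-15)) + Z = (-141 - 8*(-15)) + 290929 = (-141 + 120) + 290929 = -21 + 290929 = 290908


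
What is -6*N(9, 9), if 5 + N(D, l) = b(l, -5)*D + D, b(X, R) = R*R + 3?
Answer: -1536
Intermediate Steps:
b(X, R) = 3 + R**2 (b(X, R) = R**2 + 3 = 3 + R**2)
N(D, l) = -5 + 29*D (N(D, l) = -5 + ((3 + (-5)**2)*D + D) = -5 + ((3 + 25)*D + D) = -5 + (28*D + D) = -5 + 29*D)
-6*N(9, 9) = -6*(-5 + 29*9) = -6*(-5 + 261) = -6*256 = -1536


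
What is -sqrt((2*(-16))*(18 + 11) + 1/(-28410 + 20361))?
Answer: -I*sqrt(60121788177)/8049 ≈ -30.463*I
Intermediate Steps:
-sqrt((2*(-16))*(18 + 11) + 1/(-28410 + 20361)) = -sqrt(-32*29 + 1/(-8049)) = -sqrt(-928 - 1/8049) = -sqrt(-7469473/8049) = -I*sqrt(60121788177)/8049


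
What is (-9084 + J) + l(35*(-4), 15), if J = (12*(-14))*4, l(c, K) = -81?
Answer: -9837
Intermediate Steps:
J = -672 (J = -168*4 = -672)
(-9084 + J) + l(35*(-4), 15) = (-9084 - 672) - 81 = -9756 - 81 = -9837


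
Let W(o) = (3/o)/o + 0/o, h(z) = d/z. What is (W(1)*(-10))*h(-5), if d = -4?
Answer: -24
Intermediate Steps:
h(z) = -4/z
W(o) = 3/o**2 (W(o) = 3/o**2 + 0 = 3/o**2)
(W(1)*(-10))*h(-5) = ((3/1**2)*(-10))*(-4/(-5)) = ((3*1)*(-10))*(-4*(-1/5)) = (3*(-10))*(4/5) = -30*4/5 = -24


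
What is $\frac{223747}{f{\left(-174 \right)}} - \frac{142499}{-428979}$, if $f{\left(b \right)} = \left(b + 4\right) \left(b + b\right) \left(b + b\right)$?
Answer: $\frac{945913682669}{2943894126240} \approx 0.32131$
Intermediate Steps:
$f{\left(b \right)} = 4 b^{2} \left(4 + b\right)$ ($f{\left(b \right)} = \left(4 + b\right) 2 b 2 b = \left(4 + b\right) 4 b^{2} = 4 b^{2} \left(4 + b\right)$)
$\frac{223747}{f{\left(-174 \right)}} - \frac{142499}{-428979} = \frac{223747}{4 \left(-174\right)^{2} \left(4 - 174\right)} - \frac{142499}{-428979} = \frac{223747}{4 \cdot 30276 \left(-170\right)} - - \frac{142499}{428979} = \frac{223747}{-20587680} + \frac{142499}{428979} = 223747 \left(- \frac{1}{20587680}\right) + \frac{142499}{428979} = - \frac{223747}{20587680} + \frac{142499}{428979} = \frac{945913682669}{2943894126240}$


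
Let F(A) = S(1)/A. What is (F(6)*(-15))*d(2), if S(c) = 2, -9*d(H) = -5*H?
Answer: -50/9 ≈ -5.5556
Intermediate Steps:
d(H) = 5*H/9 (d(H) = -(-5)*H/9 = 5*H/9)
F(A) = 2/A
(F(6)*(-15))*d(2) = ((2/6)*(-15))*((5/9)*2) = ((2*(⅙))*(-15))*(10/9) = ((⅓)*(-15))*(10/9) = -5*10/9 = -50/9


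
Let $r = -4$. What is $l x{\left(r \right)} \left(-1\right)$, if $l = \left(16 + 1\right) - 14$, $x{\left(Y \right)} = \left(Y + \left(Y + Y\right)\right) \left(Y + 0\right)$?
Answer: $-144$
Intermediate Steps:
$x{\left(Y \right)} = 3 Y^{2}$ ($x{\left(Y \right)} = \left(Y + 2 Y\right) Y = 3 Y Y = 3 Y^{2}$)
$l = 3$ ($l = 17 - 14 = 3$)
$l x{\left(r \right)} \left(-1\right) = 3 \cdot 3 \left(-4\right)^{2} \left(-1\right) = 3 \cdot 3 \cdot 16 \left(-1\right) = 3 \cdot 48 \left(-1\right) = 144 \left(-1\right) = -144$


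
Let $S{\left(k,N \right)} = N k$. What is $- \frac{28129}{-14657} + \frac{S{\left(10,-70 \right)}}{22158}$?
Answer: $\frac{306511241}{162384903} \approx 1.8876$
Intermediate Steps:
$- \frac{28129}{-14657} + \frac{S{\left(10,-70 \right)}}{22158} = - \frac{28129}{-14657} + \frac{\left(-70\right) 10}{22158} = \left(-28129\right) \left(- \frac{1}{14657}\right) - \frac{350}{11079} = \frac{28129}{14657} - \frac{350}{11079} = \frac{306511241}{162384903}$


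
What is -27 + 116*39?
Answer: 4497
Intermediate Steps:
-27 + 116*39 = -27 + 4524 = 4497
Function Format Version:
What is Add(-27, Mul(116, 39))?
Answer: 4497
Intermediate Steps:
Add(-27, Mul(116, 39)) = Add(-27, 4524) = 4497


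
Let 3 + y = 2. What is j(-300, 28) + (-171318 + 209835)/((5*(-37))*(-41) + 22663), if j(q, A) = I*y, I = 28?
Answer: -808427/30248 ≈ -26.727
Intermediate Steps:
y = -1 (y = -3 + 2 = -1)
j(q, A) = -28 (j(q, A) = 28*(-1) = -28)
j(-300, 28) + (-171318 + 209835)/((5*(-37))*(-41) + 22663) = -28 + (-171318 + 209835)/((5*(-37))*(-41) + 22663) = -28 + 38517/(-185*(-41) + 22663) = -28 + 38517/(7585 + 22663) = -28 + 38517/30248 = -808427/30248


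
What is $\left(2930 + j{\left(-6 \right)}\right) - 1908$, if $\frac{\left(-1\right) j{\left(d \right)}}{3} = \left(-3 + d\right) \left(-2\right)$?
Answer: $968$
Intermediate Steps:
$j{\left(d \right)} = -18 + 6 d$ ($j{\left(d \right)} = - 3 \left(-3 + d\right) \left(-2\right) = - 3 \left(6 - 2 d\right) = -18 + 6 d$)
$\left(2930 + j{\left(-6 \right)}\right) - 1908 = \left(2930 + \left(-18 + 6 \left(-6\right)\right)\right) - 1908 = \left(2930 - 54\right) - 1908 = 2876 - 1908 = 968$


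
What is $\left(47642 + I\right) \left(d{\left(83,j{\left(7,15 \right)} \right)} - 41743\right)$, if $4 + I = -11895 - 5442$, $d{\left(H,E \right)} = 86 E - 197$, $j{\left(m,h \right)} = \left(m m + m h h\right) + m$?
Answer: $2979376126$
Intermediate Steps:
$j{\left(m,h \right)} = m + m^{2} + m h^{2}$ ($j{\left(m,h \right)} = \left(m^{2} + h m h\right) + m = \left(m^{2} + m h^{2}\right) + m = m + m^{2} + m h^{2}$)
$d{\left(H,E \right)} = -197 + 86 E$
$I = -17341$ ($I = -4 - 17337 = -17341$)
$\left(47642 + I\right) \left(d{\left(83,j{\left(7,15 \right)} \right)} - 41743\right) = \left(47642 - 17341\right) \left(\left(-197 + 86 \cdot 7 \left(1 + 7 + 15^{2}\right)\right) - 41743\right) = 30301 \left(\left(-197 + 86 \cdot 7 \left(1 + 7 + 225\right)\right) - 41743\right) = 30301 \left(\left(-197 + 86 \cdot 7 \cdot 233\right) - 41743\right) = 30301 \left(\left(-197 + 86 \cdot 1631\right) - 41743\right) = 30301 \left(\left(-197 + 140266\right) - 41743\right) = 30301 \left(140069 - 41743\right) = 30301 \cdot 98326 = 2979376126$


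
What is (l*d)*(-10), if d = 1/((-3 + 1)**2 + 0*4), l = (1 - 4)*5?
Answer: 75/2 ≈ 37.500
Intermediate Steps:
l = -15 (l = -3*5 = -15)
d = 1/4 (d = 1/((-2)**2 + 0) = 1/(4 + 0) = 1/4 ≈ 0.25000)
(l*d)*(-10) = -15*1/4*(-10) = -15/4*(-10) = 75/2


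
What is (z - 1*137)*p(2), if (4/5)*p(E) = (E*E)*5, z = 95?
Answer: -1050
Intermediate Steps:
p(E) = 25*E**2/4 (p(E) = 5*((E*E)*5)/4 = 5*(E**2*5)/4 = 5*(5*E**2)/4 = 25*E**2/4)
(z - 1*137)*p(2) = (95 - 1*137)*((25/4)*2**2) = (95 - 137)*((25/4)*4) = -42*25 = -1050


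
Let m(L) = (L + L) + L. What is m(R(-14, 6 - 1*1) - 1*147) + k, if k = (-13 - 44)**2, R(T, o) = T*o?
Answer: 2598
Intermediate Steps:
m(L) = 3*L (m(L) = 2*L + L = 3*L)
k = 3249 (k = (-57)**2 = 3249)
m(R(-14, 6 - 1*1) - 1*147) + k = 3*(-14*(6 - 1*1) - 1*147) + 3249 = 3*(-14*(6 - 1) - 147) + 3249 = 3*(-14*5 - 147) + 3249 = 3*(-70 - 147) + 3249 = 3*(-217) + 3249 = -651 + 3249 = 2598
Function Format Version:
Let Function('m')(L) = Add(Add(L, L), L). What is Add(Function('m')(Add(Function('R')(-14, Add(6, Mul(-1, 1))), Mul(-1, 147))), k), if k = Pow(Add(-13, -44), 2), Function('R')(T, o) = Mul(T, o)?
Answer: 2598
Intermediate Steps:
Function('m')(L) = Mul(3, L) (Function('m')(L) = Add(Mul(2, L), L) = Mul(3, L))
k = 3249 (k = Pow(-57, 2) = 3249)
Add(Function('m')(Add(Function('R')(-14, Add(6, Mul(-1, 1))), Mul(-1, 147))), k) = Add(Mul(3, Add(Mul(-14, Add(6, Mul(-1, 1))), Mul(-1, 147))), 3249) = Add(Mul(3, Add(Mul(-14, Add(6, -1)), -147)), 3249) = Add(Mul(3, Add(Mul(-14, 5), -147)), 3249) = Add(Mul(3, Add(-70, -147)), 3249) = Add(Mul(3, -217), 3249) = Add(-651, 3249) = 2598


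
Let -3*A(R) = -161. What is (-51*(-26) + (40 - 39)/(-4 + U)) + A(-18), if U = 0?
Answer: 16553/12 ≈ 1379.4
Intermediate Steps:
A(R) = 161/3 (A(R) = -1/3*(-161) = 161/3)
(-51*(-26) + (40 - 39)/(-4 + U)) + A(-18) = (-51*(-26) + (40 - 39)/(-4 + 0)) + 161/3 = (1326 + 1/(-4)) + 161/3 = (1326 + 1*(-1/4)) + 161/3 = (1326 - 1/4) + 161/3 = 5303/4 + 161/3 = 16553/12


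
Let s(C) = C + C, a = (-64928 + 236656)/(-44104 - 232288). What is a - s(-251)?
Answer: 17322132/34549 ≈ 501.38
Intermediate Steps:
a = -21466/34549 (a = 171728/(-276392) = 171728*(-1/276392) = -21466/34549 ≈ -0.62132)
s(C) = 2*C
a - s(-251) = -21466/34549 - 2*(-251) = -21466/34549 - 1*(-502) = -21466/34549 + 502 = 17322132/34549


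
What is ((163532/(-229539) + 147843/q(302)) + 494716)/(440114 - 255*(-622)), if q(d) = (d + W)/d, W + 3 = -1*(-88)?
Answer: 3010829936531/2954755927074 ≈ 1.0190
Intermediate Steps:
W = 85 (W = -3 - 1*(-88) = -3 + 88 = 85)
q(d) = (85 + d)/d (q(d) = (d + 85)/d = (85 + d)/d)
((163532/(-229539) + 147843/q(302)) + 494716)/(440114 - 255*(-622)) = ((163532/(-229539) + 147843/(((85 + 302)/302))) + 494716)/(440114 - 255*(-622)) = ((163532*(-1/229539) + 147843/(((1/302)*387))) + 494716)/(440114 + 158610) = ((-163532/229539 + 147843/(387/302)) + 494716)/598724 = ((-163532/229539 + 147843*(302/387)) + 494716)*(1/598724) = ((-163532/229539 + 4960954/43) + 494716)*(1/598724) = (1138725388330/9870177 + 494716)*(1/598724) = (6021659873062/9870177)*(1/598724) = 3010829936531/2954755927074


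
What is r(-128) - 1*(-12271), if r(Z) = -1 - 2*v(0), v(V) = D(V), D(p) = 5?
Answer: 12260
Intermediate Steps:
v(V) = 5
r(Z) = -11 (r(Z) = -1 - 2*5 = -1 - 10 = -11)
r(-128) - 1*(-12271) = -11 - 1*(-12271) = -11 + 12271 = 12260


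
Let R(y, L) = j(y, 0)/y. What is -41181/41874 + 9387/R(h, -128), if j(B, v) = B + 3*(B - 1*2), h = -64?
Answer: 598708805/261214 ≈ 2292.0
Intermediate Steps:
j(B, v) = -6 + 4*B (j(B, v) = B + 3*(B - 2) = B + 3*(-2 + B) = B + (-6 + 3*B) = -6 + 4*B)
R(y, L) = (-6 + 4*y)/y
-41181/41874 + 9387/R(h, -128) = -41181/41874 + 9387/(4 - 6/(-64)) = -41181*1/41874 + 9387/(4 - 6*(-1/64)) = -1961/1994 + 9387/(4 + 3/32) = -1961/1994 + 9387/(131/32) = -1961/1994 + 9387*(32/131) = -1961/1994 + 300384/131 = 598708805/261214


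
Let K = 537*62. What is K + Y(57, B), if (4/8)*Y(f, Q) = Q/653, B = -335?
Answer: 21740312/653 ≈ 33293.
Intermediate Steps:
K = 33294
Y(f, Q) = 2*Q/653 (Y(f, Q) = 2*(Q/653) = 2*Q/653)
K + Y(57, B) = 33294 + (2/653)*(-335) = 33294 - 670/653 = 21740312/653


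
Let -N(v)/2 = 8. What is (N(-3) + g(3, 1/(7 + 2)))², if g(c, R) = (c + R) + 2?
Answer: 9604/81 ≈ 118.57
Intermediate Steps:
N(v) = -16 (N(v) = -2*8 = -16)
g(c, R) = 2 + R + c (g(c, R) = (R + c) + 2 = 2 + R + c)
(N(-3) + g(3, 1/(7 + 2)))² = (-16 + (2 + 1/(7 + 2) + 3))² = (-16 + (2 + 1/9 + 3))² = (-16 + (2 + ⅑ + 3))² = (-16 + 46/9)² = (-98/9)² = 9604/81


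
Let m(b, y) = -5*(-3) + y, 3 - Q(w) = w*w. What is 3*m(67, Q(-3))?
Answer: 27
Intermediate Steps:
Q(w) = 3 - w² (Q(w) = 3 - w*w = 3 - w²)
m(b, y) = 15 + y
3*m(67, Q(-3)) = 3*(15 + (3 - 1*(-3)²)) = 3*(15 + (3 - 1*9)) = 3*(15 + (3 - 9)) = 3*(15 - 6) = 3*9 = 27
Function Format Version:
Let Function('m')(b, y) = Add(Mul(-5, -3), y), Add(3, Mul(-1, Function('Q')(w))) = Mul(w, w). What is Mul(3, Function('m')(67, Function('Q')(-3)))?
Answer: 27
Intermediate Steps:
Function('Q')(w) = Add(3, Mul(-1, Pow(w, 2))) (Function('Q')(w) = Add(3, Mul(-1, Mul(w, w))) = Add(3, Mul(-1, Pow(w, 2))))
Function('m')(b, y) = Add(15, y)
Mul(3, Function('m')(67, Function('Q')(-3))) = Mul(3, Add(15, Add(3, Mul(-1, Pow(-3, 2))))) = Mul(3, Add(15, Add(3, Mul(-1, 9)))) = Mul(3, Add(15, Add(3, -9))) = Mul(3, Add(15, -6)) = Mul(3, 9) = 27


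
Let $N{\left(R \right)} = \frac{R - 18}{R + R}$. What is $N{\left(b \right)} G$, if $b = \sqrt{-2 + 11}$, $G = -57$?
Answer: $\frac{285}{2} \approx 142.5$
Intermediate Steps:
$b = 3$ ($b = \sqrt{9} = 3$)
$N{\left(R \right)} = \frac{-18 + R}{2 R}$
$N{\left(b \right)} G = \frac{-18 + 3}{2 \cdot 3} \left(-57\right) = \frac{1}{2} \cdot \frac{1}{3} \left(-15\right) \left(-57\right) = \left(- \frac{5}{2}\right) \left(-57\right) = \frac{285}{2}$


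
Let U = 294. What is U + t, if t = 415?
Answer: 709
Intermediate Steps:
U + t = 294 + 415 = 709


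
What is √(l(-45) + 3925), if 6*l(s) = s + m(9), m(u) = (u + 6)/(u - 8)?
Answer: 28*√5 ≈ 62.610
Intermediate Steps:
m(u) = (6 + u)/(-8 + u)
l(s) = 5/2 + s/6 (l(s) = (s + (6 + 9)/(-8 + 9))/6 = (s + 15/1)/6 = (s + 1*15)/6 = (s + 15)/6 = (15 + s)/6 = 5/2 + s/6)
√(l(-45) + 3925) = √((5/2 + (⅙)*(-45)) + 3925) = √((5/2 - 15/2) + 3925) = √(-5 + 3925) = √3920 = 28*√5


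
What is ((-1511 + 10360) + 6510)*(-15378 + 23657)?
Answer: 127157161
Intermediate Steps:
((-1511 + 10360) + 6510)*(-15378 + 23657) = (8849 + 6510)*8279 = 15359*8279 = 127157161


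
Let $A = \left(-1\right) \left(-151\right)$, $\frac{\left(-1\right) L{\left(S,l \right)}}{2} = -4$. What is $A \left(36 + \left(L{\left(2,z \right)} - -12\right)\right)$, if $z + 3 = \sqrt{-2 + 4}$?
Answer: $8456$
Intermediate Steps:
$z = -3 + \sqrt{2}$ ($z = -3 + \sqrt{-2 + 4} = -3 + \sqrt{2} \approx -1.5858$)
$L{\left(S,l \right)} = 8$ ($L{\left(S,l \right)} = \left(-2\right) \left(-4\right) = 8$)
$A = 151$
$A \left(36 + \left(L{\left(2,z \right)} - -12\right)\right) = 151 \left(36 + \left(8 - -12\right)\right) = 151 \left(36 + \left(8 + 12\right)\right) = 151 \left(36 + 20\right) = 151 \cdot 56 = 8456$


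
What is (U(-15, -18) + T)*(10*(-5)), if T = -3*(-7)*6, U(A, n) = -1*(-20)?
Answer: -7300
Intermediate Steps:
U(A, n) = 20
T = 126 (T = 21*6 = 126)
(U(-15, -18) + T)*(10*(-5)) = (20 + 126)*(10*(-5)) = 146*(-50) = -7300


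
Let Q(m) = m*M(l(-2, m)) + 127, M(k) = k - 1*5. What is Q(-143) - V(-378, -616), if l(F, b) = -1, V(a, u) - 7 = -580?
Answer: 1558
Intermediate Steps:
V(a, u) = -573 (V(a, u) = 7 - 580 = -573)
M(k) = -5 + k (M(k) = k - 5 = -5 + k)
Q(m) = 127 - 6*m (Q(m) = m*(-5 - 1) + 127 = m*(-6) + 127 = -6*m + 127 = 127 - 6*m)
Q(-143) - V(-378, -616) = (127 - 6*(-143)) - 1*(-573) = (127 + 858) + 573 = 985 + 573 = 1558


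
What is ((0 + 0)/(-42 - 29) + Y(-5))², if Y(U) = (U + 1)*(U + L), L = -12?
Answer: 4624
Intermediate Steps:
Y(U) = (1 + U)*(-12 + U) (Y(U) = (U + 1)*(U - 12) = (1 + U)*(-12 + U))
((0 + 0)/(-42 - 29) + Y(-5))² = ((0 + 0)/(-42 - 29) + (-12 + (-5)² - 11*(-5)))² = (0/(-71) + (-12 + 25 + 55))² = (0*(-1/71) + 68)² = (0 + 68)² = 68² = 4624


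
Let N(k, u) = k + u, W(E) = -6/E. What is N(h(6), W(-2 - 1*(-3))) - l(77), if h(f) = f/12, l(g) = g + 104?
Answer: -373/2 ≈ -186.50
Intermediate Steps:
l(g) = 104 + g
h(f) = f/12 (h(f) = f*(1/12) = f/12)
N(h(6), W(-2 - 1*(-3))) - l(77) = ((1/12)*6 - 6/(-2 - 1*(-3))) - (104 + 77) = (½ - 6/(-2 + 3)) - 1*181 = (½ - 6/1) - 181 = (½ - 6*1) - 181 = (½ - 6) - 181 = -11/2 - 181 = -373/2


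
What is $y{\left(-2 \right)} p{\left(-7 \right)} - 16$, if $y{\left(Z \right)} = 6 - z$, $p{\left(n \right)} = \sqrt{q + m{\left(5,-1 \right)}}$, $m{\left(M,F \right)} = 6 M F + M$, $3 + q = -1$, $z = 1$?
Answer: $-16 + 5 i \sqrt{29} \approx -16.0 + 26.926 i$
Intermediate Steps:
$q = -4$ ($q = -3 - 1 = -4$)
$m{\left(M,F \right)} = M + 6 F M$ ($m{\left(M,F \right)} = 6 F M + M = M + 6 F M$)
$p{\left(n \right)} = i \sqrt{29}$ ($p{\left(n \right)} = \sqrt{-4 + 5 \left(1 + 6 \left(-1\right)\right)} = \sqrt{-4 + 5 \left(1 - 6\right)} = \sqrt{-4 + 5 \left(-5\right)} = \sqrt{-4 - 25} = \sqrt{-29} = i \sqrt{29}$)
$y{\left(Z \right)} = 5$ ($y{\left(Z \right)} = 6 - 1 = 5$)
$y{\left(-2 \right)} p{\left(-7 \right)} - 16 = 5 i \sqrt{29} - 16 = -16 + 5 i \sqrt{29}$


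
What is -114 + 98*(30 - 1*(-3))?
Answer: 3120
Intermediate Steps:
-114 + 98*(30 - 1*(-3)) = -114 + 98*(30 + 3) = -114 + 98*33 = -114 + 3234 = 3120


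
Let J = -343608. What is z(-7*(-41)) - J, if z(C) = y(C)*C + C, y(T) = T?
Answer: 426264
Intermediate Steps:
z(C) = C + C**2 (z(C) = C*C + C = C**2 + C = C + C**2)
z(-7*(-41)) - J = (-7*(-41))*(1 - 7*(-41)) - 1*(-343608) = 287*(1 + 287) + 343608 = 287*288 + 343608 = 82656 + 343608 = 426264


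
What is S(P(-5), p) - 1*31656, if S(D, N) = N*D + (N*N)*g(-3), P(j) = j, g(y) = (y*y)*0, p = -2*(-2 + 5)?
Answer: -31626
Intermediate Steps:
p = -6 (p = -2*3 = -6)
g(y) = 0 (g(y) = y²*0 = 0)
S(D, N) = D*N (S(D, N) = N*D + (N*N)*0 = D*N + N²*0 = D*N + 0 = D*N)
S(P(-5), p) - 1*31656 = -5*(-6) - 1*31656 = 30 - 31656 = -31626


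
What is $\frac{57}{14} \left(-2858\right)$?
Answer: $- \frac{81453}{7} \approx -11636.0$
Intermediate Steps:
$\frac{57}{14} \left(-2858\right) = - \frac{81453}{7}$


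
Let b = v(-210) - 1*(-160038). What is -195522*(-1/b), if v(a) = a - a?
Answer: 32587/26673 ≈ 1.2217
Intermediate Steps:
v(a) = 0
b = 160038 (b = 0 - 1*(-160038) = 0 + 160038 = 160038)
-195522*(-1/b) = -195522/((-1*160038)) = -195522/(-160038) = -195522*(-1/160038) = 32587/26673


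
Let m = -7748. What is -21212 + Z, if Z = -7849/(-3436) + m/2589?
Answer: -188704095515/8895804 ≈ -21213.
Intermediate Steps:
Z = -6301067/8895804 (Z = -7849/(-3436) - 7748/2589 = -7849*(-1/3436) - 7748*1/2589 = 7849/3436 - 7748/2589 = -6301067/8895804 ≈ -0.70832)
-21212 + Z = -21212 - 6301067/8895804 = -188704095515/8895804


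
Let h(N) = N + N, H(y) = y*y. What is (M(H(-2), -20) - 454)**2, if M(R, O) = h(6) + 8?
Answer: 188356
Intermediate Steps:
H(y) = y**2
h(N) = 2*N
M(R, O) = 20 (M(R, O) = 2*6 + 8 = 12 + 8 = 20)
(M(H(-2), -20) - 454)**2 = (20 - 454)**2 = (-434)**2 = 188356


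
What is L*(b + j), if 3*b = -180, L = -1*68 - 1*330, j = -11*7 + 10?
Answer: 50546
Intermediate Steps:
j = -67 (j = -77 + 10 = -67)
L = -398 (L = -68 - 330 = -398)
b = -60 (b = (1/3)*(-180) = -60)
L*(b + j) = -398*(-60 - 67) = -398*(-127) = 50546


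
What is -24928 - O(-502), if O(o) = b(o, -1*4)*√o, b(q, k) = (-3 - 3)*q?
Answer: -24928 - 3012*I*√502 ≈ -24928.0 - 67485.0*I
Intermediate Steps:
b(q, k) = -6*q
O(o) = -6*o^(3/2) (O(o) = (-6*o)*√o = -6*o^(3/2))
-24928 - O(-502) = -24928 - (-6)*(-502)^(3/2) = -24928 - (-6)*(-502*I*√502) = -24928 - 3012*I*√502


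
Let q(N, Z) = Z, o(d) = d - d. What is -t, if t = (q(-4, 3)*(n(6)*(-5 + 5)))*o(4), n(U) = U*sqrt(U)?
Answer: 0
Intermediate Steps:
o(d) = 0
n(U) = U**(3/2)
t = 0 (t = (3*(6**(3/2)*(-5 + 5)))*0 = (3*((6*sqrt(6))*0))*0 = (3*0)*0 = 0*0 = 0)
-t = -1*0 = 0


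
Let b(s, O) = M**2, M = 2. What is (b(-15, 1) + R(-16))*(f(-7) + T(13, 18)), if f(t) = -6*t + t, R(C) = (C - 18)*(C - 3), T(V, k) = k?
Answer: 34450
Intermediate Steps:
b(s, O) = 4 (b(s, O) = 2**2 = 4)
R(C) = (-18 + C)*(-3 + C)
f(t) = -5*t
(b(-15, 1) + R(-16))*(f(-7) + T(13, 18)) = (4 + (54 + (-16)**2 - 21*(-16)))*(-5*(-7) + 18) = (4 + (54 + 256 + 336))*(35 + 18) = (4 + 646)*53 = 650*53 = 34450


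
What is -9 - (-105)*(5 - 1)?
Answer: 411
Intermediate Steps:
-9 - (-105)*(5 - 1) = -9 - (-105)*4 = -9 - 21*(-20) = -9 + 420 = 411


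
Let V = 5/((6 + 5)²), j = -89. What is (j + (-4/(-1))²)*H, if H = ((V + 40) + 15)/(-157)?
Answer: 486180/18997 ≈ 25.592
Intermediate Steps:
V = 5/121 (V = 5/(11²) = 5/121 ≈ 0.041322)
H = -6660/18997 (H = ((5/121 + 40) + 15)/(-157) = (4845/121 + 15)*(-1/157) = (6660/121)*(-1/157) = -6660/18997 ≈ -0.35058)
(j + (-4/(-1))²)*H = (-89 + (-4/(-1))²)*(-6660/18997) = (-89 + (-4*(-1))²)*(-6660/18997) = (-89 + 4²)*(-6660/18997) = (-89 + 16)*(-6660/18997) = -73*(-6660/18997) = 486180/18997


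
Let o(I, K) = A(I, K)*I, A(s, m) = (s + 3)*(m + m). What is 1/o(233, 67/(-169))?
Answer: -169/7368392 ≈ -2.2936e-5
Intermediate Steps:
A(s, m) = 2*m*(3 + s) (A(s, m) = (3 + s)*(2*m) = 2*m*(3 + s))
o(I, K) = 2*I*K*(3 + I) (o(I, K) = (2*K*(3 + I))*I = 2*I*K*(3 + I))
1/o(233, 67/(-169)) = 1/(2*233*(67/(-169))*(3 + 233)) = 1/(2*233*(67*(-1/169))*236) = 1/(2*233*(-67/169)*236) = 1/(-7368392/169) = -169/7368392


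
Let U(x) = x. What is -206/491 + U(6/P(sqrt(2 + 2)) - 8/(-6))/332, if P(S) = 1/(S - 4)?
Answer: -55222/122259 ≈ -0.45168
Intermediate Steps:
P(S) = 1/(-4 + S)
-206/491 + U(6/P(sqrt(2 + 2)) - 8/(-6))/332 = -206/491 + (6/(1/(-4 + sqrt(2 + 2))) - 8/(-6))/332 = -206*1/491 + (6/(1/(-4 + sqrt(4))) - 8*(-1/6))*(1/332) = -206/491 + (6/(1/(-4 + 2)) + 4/3)*(1/332) = -206/491 + (6/(1/(-2)) + 4/3)*(1/332) = -206/491 + (6/(-1/2) + 4/3)*(1/332) = -206/491 + (6*(-2) + 4/3)*(1/332) = -206/491 + (-12 + 4/3)*(1/332) = -206/491 - 32/3*1/332 = -206/491 - 8/249 = -55222/122259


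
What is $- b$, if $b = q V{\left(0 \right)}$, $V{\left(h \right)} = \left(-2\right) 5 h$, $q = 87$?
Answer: $0$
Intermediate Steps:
$V{\left(h \right)} = - 10 h$
$b = 0$ ($b = 87 \left(\left(-10\right) 0\right) = 87 \cdot 0 = 0$)
$- b = \left(-1\right) 0 = 0$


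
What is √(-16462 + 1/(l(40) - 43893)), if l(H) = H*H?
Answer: I*√29445544032531/42293 ≈ 128.3*I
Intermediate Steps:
l(H) = H²
√(-16462 + 1/(l(40) - 43893)) = √(-16462 + 1/(40² - 43893)) = √(-16462 + 1/(1600 - 43893)) = √(-16462 + 1/(-42293)) = √(-16462 - 1/42293) = √(-696227367/42293) = I*√29445544032531/42293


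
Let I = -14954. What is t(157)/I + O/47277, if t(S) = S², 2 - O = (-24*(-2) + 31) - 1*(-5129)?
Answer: -1243181297/706980258 ≈ -1.7584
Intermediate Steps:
O = -5206 (O = 2 - ((-24*(-2) + 31) - 1*(-5129)) = 2 - ((48 + 31) + 5129) = 2 - (79 + 5129) = 2 - 1*5208 = 2 - 5208 = -5206)
t(157)/I + O/47277 = 157²/(-14954) - 5206/47277 = 24649*(-1/14954) - 5206*1/47277 = -24649/14954 - 5206/47277 = -1243181297/706980258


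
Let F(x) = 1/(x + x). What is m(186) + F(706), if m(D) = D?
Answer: 262633/1412 ≈ 186.00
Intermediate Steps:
F(x) = 1/(2*x)
m(186) + F(706) = 186 + (½)/706 = 186 + (½)*(1/706) = 186 + 1/1412 = 262633/1412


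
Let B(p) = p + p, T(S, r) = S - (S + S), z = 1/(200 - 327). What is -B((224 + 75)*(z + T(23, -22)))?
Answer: 1747356/127 ≈ 13759.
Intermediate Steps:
z = -1/127 (z = 1/(-127) = -1/127 ≈ -0.0078740)
T(S, r) = -S (T(S, r) = S - 2*S = -S)
B(p) = 2*p
-B((224 + 75)*(z + T(23, -22))) = -2*(224 + 75)*(-1/127 - 1*23) = -2*299*(-1/127 - 23) = -2*299*(-2922/127) = -2*(-873678)/127 = -1*(-1747356/127) = 1747356/127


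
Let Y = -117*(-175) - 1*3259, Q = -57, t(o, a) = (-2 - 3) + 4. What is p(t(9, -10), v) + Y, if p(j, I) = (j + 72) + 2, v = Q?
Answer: 17289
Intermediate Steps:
t(o, a) = -1 (t(o, a) = -5 + 4 = -1)
v = -57
p(j, I) = 74 + j (p(j, I) = (72 + j) + 2 = 74 + j)
Y = 17216 (Y = 20475 - 3259 = 17216)
p(t(9, -10), v) + Y = (74 - 1) + 17216 = 73 + 17216 = 17289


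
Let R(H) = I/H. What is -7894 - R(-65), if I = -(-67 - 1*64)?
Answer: -512979/65 ≈ -7892.0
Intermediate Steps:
I = 131 (I = -(-67 - 64) = -1*(-131) = 131)
R(H) = 131/H
-7894 - R(-65) = -7894 - 131/(-65) = -7894 - 131*(-1)/65 = -7894 - 1*(-131/65) = -7894 + 131/65 = -512979/65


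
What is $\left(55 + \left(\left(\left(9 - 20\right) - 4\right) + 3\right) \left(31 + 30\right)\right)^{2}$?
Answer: $458329$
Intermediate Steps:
$\left(55 + \left(\left(\left(9 - 20\right) - 4\right) + 3\right) \left(31 + 30\right)\right)^{2} = \left(55 + \left(\left(-11 - 4\right) + 3\right) 61\right)^{2} = \left(55 + \left(-15 + 3\right) 61\right)^{2} = \left(55 - 732\right)^{2} = \left(-677\right)^{2} = 458329$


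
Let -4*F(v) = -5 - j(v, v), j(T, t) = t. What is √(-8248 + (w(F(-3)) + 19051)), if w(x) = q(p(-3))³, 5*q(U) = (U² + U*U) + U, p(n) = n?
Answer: 19*√30 ≈ 104.07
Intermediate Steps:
F(v) = 5/4 + v/4 (F(v) = -(-5 - v)/4 = 5/4 + v/4)
q(U) = U/5 + 2*U²/5 (q(U) = ((U² + U*U) + U)/5 = ((U² + U²) + U)/5 = (2*U² + U)/5 = (U + 2*U²)/5 = U/5 + 2*U²/5)
w(x) = 27 (w(x) = ((⅕)*(-3)*(1 + 2*(-3)))³ = ((⅕)*(-3)*(1 - 6))³ = ((⅕)*(-3)*(-5))³ = 3³ = 27)
√(-8248 + (w(F(-3)) + 19051)) = √(-8248 + (27 + 19051)) = √(-8248 + 19078) = √10830 = 19*√30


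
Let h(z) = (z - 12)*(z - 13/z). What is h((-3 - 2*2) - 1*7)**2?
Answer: 5659641/49 ≈ 1.1550e+5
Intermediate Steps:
h(z) = (-12 + z)*(z - 13/z)
h((-3 - 2*2) - 1*7)**2 = (-13 + ((-3 - 2*2) - 1*7)**2 - 12*((-3 - 2*2) - 1*7) + 156/((-3 - 2*2) - 1*7))**2 = (-13 + ((-3 - 4) - 7)**2 - 12*((-3 - 4) - 7) + 156/((-3 - 4) - 7))**2 = (-13 + (-7 - 7)**2 - 12*(-7 - 7) + 156/(-7 - 7))**2 = (-13 + (-14)**2 - 12*(-14) + 156/(-14))**2 = (-13 + 196 + 168 + 156*(-1/14))**2 = (-13 + 196 + 168 - 78/7)**2 = (2379/7)**2 = 5659641/49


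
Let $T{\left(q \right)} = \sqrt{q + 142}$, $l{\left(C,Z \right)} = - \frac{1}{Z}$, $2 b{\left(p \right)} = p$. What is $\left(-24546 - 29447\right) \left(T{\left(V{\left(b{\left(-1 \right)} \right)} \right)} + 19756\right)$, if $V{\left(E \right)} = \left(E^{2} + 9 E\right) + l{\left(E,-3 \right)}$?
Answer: $-1066685708 - \frac{53993 \sqrt{4971}}{6} \approx -1.0673 \cdot 10^{9}$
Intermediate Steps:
$b{\left(p \right)} = \frac{p}{2}$
$V{\left(E \right)} = \frac{1}{3} + E^{2} + 9 E$ ($V{\left(E \right)} = \left(E^{2} + 9 E\right) - \frac{1}{-3} = \left(E^{2} + 9 E\right) - - \frac{1}{3} = \left(E^{2} + 9 E\right) + \frac{1}{3} = \frac{1}{3} + E^{2} + 9 E$)
$T{\left(q \right)} = \sqrt{142 + q}$
$\left(-24546 - 29447\right) \left(T{\left(V{\left(b{\left(-1 \right)} \right)} \right)} + 19756\right) = \left(-24546 - 29447\right) \left(\sqrt{142 + \left(\frac{1}{3} + \left(\frac{1}{2} \left(-1\right)\right)^{2} + 9 \cdot \frac{1}{2} \left(-1\right)\right)} + 19756\right) = - 53993 \left(\sqrt{142 + \left(\frac{1}{3} + \left(- \frac{1}{2}\right)^{2} + 9 \left(- \frac{1}{2}\right)\right)} + 19756\right) = - 53993 \left(\sqrt{142 + \left(\frac{1}{3} + \frac{1}{4} - \frac{9}{2}\right)} + 19756\right) = - 53993 \left(\sqrt{142 - \frac{47}{12}} + 19756\right) = - 53993 \left(\sqrt{\frac{1657}{12}} + 19756\right) = - 53993 \left(\frac{\sqrt{4971}}{6} + 19756\right) = - 53993 \left(19756 + \frac{\sqrt{4971}}{6}\right) = -1066685708 - \frac{53993 \sqrt{4971}}{6}$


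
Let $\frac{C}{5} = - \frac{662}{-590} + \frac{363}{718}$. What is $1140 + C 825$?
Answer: $\frac{332705655}{42362} \approx 7853.9$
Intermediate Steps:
$C = \frac{344743}{42362}$ ($C = 5 \left(- \frac{662}{-590} + \frac{363}{718}\right) = 5 \left(\left(-662\right) \left(- \frac{1}{590}\right) + 363 \cdot \frac{1}{718}\right) = 5 \left(\frac{331}{295} + \frac{363}{718}\right) = 5 \cdot \frac{344743}{211810} = \frac{344743}{42362} \approx 8.138$)
$1140 + C 825 = 1140 + \frac{344743}{42362} \cdot 825 = 1140 + \frac{284412975}{42362} = \frac{332705655}{42362}$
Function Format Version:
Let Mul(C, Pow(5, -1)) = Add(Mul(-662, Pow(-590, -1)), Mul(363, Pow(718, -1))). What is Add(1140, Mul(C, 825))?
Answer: Rational(332705655, 42362) ≈ 7853.9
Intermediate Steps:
C = Rational(344743, 42362) (C = Mul(5, Add(Mul(-662, Pow(-590, -1)), Mul(363, Pow(718, -1)))) = Mul(5, Add(Mul(-662, Rational(-1, 590)), Mul(363, Rational(1, 718)))) = Mul(5, Add(Rational(331, 295), Rational(363, 718))) = Mul(5, Rational(344743, 211810)) = Rational(344743, 42362) ≈ 8.1380)
Add(1140, Mul(C, 825)) = Add(1140, Mul(Rational(344743, 42362), 825)) = Add(1140, Rational(284412975, 42362)) = Rational(332705655, 42362)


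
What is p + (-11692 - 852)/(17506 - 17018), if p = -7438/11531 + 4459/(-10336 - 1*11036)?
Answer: -30711695057/1156374804 ≈ -26.559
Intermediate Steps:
p = -16183205/18956964 (p = -7438*1/11531 + 4459/(-10336 - 11036) = -7438/11531 + 4459/(-21372) = -7438/11531 + 4459*(-1/21372) = -7438/11531 - 343/1644 = -16183205/18956964 ≈ -0.85368)
p + (-11692 - 852)/(17506 - 17018) = -16183205/18956964 + (-11692 - 852)/(17506 - 17018) = -16183205/18956964 - 12544/488 = -16183205/18956964 - 12544*1/488 = -16183205/18956964 - 1568/61 = -30711695057/1156374804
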